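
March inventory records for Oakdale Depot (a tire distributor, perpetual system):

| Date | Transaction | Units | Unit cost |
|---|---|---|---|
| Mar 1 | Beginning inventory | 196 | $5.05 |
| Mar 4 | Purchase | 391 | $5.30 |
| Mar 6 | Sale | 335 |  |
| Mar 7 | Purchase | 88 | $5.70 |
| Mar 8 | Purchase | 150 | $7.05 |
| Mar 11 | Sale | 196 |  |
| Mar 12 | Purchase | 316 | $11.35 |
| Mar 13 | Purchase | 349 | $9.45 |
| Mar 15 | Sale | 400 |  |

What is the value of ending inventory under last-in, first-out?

Mar 6, 335 sold [LIFO — newest first]: 335 @ $5.30 = $1,775.50
Mar 11, 196 sold [LIFO — newest first]: 150 @ $7.05 + 46 @ $5.70 = $1,319.70
Mar 15, 400 sold [LIFO — newest first]: 349 @ $9.45 + 51 @ $11.35 = $3,876.90
Total COGS = $1,775.50 + $1,319.70 + $3,876.90 = $6,972.10
Ending inventory: 196 @ $5.05 + 56 @ $5.30 + 42 @ $5.70 + 265 @ $11.35 = $4,533.75

Ending inventory = $4,533.75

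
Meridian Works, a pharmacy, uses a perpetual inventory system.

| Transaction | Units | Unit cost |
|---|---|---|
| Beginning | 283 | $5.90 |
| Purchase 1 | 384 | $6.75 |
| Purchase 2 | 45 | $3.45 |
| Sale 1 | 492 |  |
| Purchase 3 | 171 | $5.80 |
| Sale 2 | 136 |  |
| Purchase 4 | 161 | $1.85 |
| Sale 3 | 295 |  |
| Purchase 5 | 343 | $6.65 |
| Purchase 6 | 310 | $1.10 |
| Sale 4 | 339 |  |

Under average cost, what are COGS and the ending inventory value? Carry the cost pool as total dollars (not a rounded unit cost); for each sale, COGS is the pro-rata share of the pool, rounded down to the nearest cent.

After Beginning: 283 on hand, pool $1,669.70 (≈ $5.9000 each)
After Purchase 1: 667 on hand, pool $4,261.70 (≈ $6.3894 each)
After Purchase 2: 712 on hand, pool $4,416.95 (≈ $6.2036 each)
Sale 1, sell 492: 492/712 × $4,416.95 → $3,052.16
After Purchase 3: 391 on hand, pool $2,356.59 (≈ $6.0271 each)
Sale 2, sell 136: 136/391 × $2,356.59 → $819.68
After Purchase 4: 416 on hand, pool $1,834.76 (≈ $4.4105 each)
Sale 3, sell 295: 295/416 × $1,834.76 → $1,301.09
After Purchase 5: 464 on hand, pool $2,814.62 (≈ $6.0660 each)
After Purchase 6: 774 on hand, pool $3,155.62 (≈ $4.0770 each)
Sale 4, sell 339: 339/774 × $3,155.62 → $1,382.11
Total COGS = $3,052.16 + $819.68 + $1,301.09 + $1,382.11 = $6,555.04
Ending inventory (cost pool remaining) = $1,773.51

COGS = $6,555.04; ending inventory = $1,773.51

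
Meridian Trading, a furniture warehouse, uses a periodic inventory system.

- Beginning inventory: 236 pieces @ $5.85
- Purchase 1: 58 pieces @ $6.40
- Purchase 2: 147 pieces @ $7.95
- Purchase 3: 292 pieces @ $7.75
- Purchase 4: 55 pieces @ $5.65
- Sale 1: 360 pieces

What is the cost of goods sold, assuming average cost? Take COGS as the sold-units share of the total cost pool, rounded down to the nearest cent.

COGS = $2,510.04

Sale 1, sell 360: 360/788 × $5,494.20 → $2,510.04
Ending inventory (cost pool remaining) = $2,984.16
Check: goods available $5,494.20 = COGS $2,510.04 + ending $2,984.16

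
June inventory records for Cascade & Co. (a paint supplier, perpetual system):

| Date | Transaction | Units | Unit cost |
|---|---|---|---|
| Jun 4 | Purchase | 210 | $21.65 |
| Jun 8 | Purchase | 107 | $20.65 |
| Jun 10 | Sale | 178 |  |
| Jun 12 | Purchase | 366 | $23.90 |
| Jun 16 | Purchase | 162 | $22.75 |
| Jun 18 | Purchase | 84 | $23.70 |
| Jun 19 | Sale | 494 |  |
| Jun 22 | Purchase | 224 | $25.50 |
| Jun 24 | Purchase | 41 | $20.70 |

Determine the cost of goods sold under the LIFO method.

COGS = $15,350.20

Jun 10, 178 sold [LIFO — newest first]: 107 @ $20.65 + 71 @ $21.65 = $3,746.70
Jun 19, 494 sold [LIFO — newest first]: 84 @ $23.70 + 162 @ $22.75 + 248 @ $23.90 = $11,603.50
Total COGS = $3,746.70 + $11,603.50 = $15,350.20
Ending inventory: 139 @ $21.65 + 118 @ $23.90 + 224 @ $25.50 + 41 @ $20.70 = $12,390.25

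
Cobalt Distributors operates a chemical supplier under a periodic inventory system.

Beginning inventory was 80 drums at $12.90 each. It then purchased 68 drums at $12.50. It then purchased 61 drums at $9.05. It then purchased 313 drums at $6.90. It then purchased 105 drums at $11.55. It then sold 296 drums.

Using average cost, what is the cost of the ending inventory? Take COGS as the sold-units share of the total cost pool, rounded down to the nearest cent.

Ending inventory = $3,065.32

Sale 1, sell 296: 296/627 × $5,806.50 → $2,741.18
Ending inventory (cost pool remaining) = $3,065.32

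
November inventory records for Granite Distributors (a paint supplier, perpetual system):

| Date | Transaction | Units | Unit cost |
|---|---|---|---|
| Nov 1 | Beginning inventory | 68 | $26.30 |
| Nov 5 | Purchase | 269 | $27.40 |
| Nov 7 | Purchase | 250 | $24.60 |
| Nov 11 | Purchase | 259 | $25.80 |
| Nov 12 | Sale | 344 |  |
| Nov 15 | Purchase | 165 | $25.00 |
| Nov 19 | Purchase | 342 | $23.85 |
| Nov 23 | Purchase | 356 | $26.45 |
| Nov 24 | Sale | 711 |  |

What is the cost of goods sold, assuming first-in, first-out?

Nov 12, 344 sold [FIFO — oldest first]: 68 @ $26.30 + 269 @ $27.40 + 7 @ $24.60 = $9,331.20
Nov 24, 711 sold [FIFO — oldest first]: 243 @ $24.60 + 259 @ $25.80 + 165 @ $25.00 + 44 @ $23.85 = $17,834.40
Total COGS = $9,331.20 + $17,834.40 = $27,165.60
Ending inventory: 298 @ $23.85 + 356 @ $26.45 = $16,523.50
Check: goods available $43,689.10 = COGS $27,165.60 + ending $16,523.50

COGS = $27,165.60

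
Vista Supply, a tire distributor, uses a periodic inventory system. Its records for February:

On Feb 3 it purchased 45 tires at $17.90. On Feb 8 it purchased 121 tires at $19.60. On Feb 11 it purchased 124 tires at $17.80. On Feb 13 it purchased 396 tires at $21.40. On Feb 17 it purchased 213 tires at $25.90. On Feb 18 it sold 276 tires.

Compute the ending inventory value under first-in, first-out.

Ending inventory = $14,240.30

Feb 18, 276 sold [FIFO — oldest first]: 45 @ $17.90 + 121 @ $19.60 + 110 @ $17.80 = $5,135.10
Ending inventory: 14 @ $17.80 + 396 @ $21.40 + 213 @ $25.90 = $14,240.30
Check: goods available $19,375.40 = COGS $5,135.10 + ending $14,240.30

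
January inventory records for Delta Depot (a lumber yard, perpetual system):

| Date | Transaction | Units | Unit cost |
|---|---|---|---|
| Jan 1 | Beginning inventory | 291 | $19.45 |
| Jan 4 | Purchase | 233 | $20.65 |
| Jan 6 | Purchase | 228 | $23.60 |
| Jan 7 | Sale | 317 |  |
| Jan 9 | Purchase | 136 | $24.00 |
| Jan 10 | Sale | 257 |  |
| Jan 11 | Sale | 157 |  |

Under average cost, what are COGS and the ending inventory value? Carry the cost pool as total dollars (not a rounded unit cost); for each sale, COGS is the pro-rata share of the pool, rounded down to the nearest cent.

After Jan 1: 291 on hand, pool $5,659.95 (≈ $19.4500 each)
After Jan 4: 524 on hand, pool $10,471.40 (≈ $19.9836 each)
After Jan 6: 752 on hand, pool $15,852.20 (≈ $21.0801 each)
Jan 7, sell 317: 317/752 × $15,852.20 → $6,682.37
After Jan 9: 571 on hand, pool $12,433.83 (≈ $21.7755 each)
Jan 10, sell 257: 257/571 × $12,433.83 → $5,596.31
Jan 11, sell 157: 157/314 × $6,837.52 → $3,418.76
Total COGS = $6,682.37 + $5,596.31 + $3,418.76 = $15,697.44
Ending inventory (cost pool remaining) = $3,418.76
Check: goods available $19,116.20 = COGS $15,697.44 + ending $3,418.76

COGS = $15,697.44; ending inventory = $3,418.76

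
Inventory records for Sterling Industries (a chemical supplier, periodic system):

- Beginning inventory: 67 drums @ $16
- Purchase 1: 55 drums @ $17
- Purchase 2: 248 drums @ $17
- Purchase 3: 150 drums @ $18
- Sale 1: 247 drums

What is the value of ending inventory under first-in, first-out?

Sale 1 (247) [FIFO — oldest first]: 67 @ $16 + 55 @ $17 + 125 @ $17 = $4,132
Ending inventory: 123 @ $17 + 150 @ $18 = $4,791
Check: goods available $8,923 = COGS $4,132 + ending $4,791

Ending inventory = $4,791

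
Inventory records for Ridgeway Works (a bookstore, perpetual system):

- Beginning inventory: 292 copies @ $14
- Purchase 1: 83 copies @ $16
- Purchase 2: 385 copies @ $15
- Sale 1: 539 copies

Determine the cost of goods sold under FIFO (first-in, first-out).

COGS = $7,876

Sale 1 (539) [FIFO — oldest first]: 292 @ $14 + 83 @ $16 + 164 @ $15 = $7,876
Ending inventory: 221 @ $15 = $3,315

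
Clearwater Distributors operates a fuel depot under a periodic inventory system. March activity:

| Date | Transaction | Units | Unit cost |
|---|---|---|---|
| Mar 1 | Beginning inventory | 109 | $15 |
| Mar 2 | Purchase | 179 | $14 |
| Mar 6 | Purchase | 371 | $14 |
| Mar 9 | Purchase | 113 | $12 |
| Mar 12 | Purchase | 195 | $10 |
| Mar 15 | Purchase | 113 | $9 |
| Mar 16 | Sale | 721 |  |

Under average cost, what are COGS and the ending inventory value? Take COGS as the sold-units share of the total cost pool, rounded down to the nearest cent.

COGS = $9,117.97; ending inventory = $4,540.03

Mar 16, sell 721: 721/1080 × $13,658.00 → $9,117.97
Ending inventory (cost pool remaining) = $4,540.03
Check: goods available $13,658.00 = COGS $9,117.97 + ending $4,540.03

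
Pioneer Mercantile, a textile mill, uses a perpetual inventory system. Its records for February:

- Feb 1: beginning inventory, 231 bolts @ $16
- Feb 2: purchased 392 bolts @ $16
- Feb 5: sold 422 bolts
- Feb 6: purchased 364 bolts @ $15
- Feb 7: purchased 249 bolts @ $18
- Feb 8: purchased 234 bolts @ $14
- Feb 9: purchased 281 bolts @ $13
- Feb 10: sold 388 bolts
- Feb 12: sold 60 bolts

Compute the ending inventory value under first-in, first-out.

Ending inventory = $13,166

Feb 5, 422 sold [FIFO — oldest first]: 231 @ $16 + 191 @ $16 = $6,752
Feb 10, 388 sold [FIFO — oldest first]: 201 @ $16 + 187 @ $15 = $6,021
Feb 12, 60 sold [FIFO — oldest first]: 60 @ $15 = $900
Total COGS = $6,752 + $6,021 + $900 = $13,673
Ending inventory: 117 @ $15 + 249 @ $18 + 234 @ $14 + 281 @ $13 = $13,166
Check: goods available $26,839 = COGS $13,673 + ending $13,166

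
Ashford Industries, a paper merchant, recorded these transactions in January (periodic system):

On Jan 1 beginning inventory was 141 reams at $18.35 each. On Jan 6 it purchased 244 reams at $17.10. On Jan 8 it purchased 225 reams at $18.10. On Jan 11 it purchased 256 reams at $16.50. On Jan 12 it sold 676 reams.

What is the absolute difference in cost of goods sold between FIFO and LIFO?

FIFO COGS: 141 @ $18.35 + 244 @ $17.10 + 225 @ $18.10 + 66 @ $16.50 = $11,921.25
LIFO COGS: 256 @ $16.50 + 225 @ $18.10 + 195 @ $17.10 = $11,631.00
Difference = |$11,921.25 − $11,631.00| = $290.25

$290.25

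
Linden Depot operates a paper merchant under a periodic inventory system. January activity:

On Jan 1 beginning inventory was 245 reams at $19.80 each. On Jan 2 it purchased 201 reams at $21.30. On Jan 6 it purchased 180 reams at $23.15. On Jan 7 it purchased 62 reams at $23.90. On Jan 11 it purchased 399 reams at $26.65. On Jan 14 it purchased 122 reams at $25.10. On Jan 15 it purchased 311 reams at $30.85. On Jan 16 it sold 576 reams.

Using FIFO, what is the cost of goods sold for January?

Jan 16, 576 sold [FIFO — oldest first]: 245 @ $19.80 + 201 @ $21.30 + 130 @ $23.15 = $12,141.80
Ending inventory: 50 @ $23.15 + 62 @ $23.90 + 399 @ $26.65 + 122 @ $25.10 + 311 @ $30.85 = $25,929.20
Check: goods available $38,071.00 = COGS $12,141.80 + ending $25,929.20

COGS = $12,141.80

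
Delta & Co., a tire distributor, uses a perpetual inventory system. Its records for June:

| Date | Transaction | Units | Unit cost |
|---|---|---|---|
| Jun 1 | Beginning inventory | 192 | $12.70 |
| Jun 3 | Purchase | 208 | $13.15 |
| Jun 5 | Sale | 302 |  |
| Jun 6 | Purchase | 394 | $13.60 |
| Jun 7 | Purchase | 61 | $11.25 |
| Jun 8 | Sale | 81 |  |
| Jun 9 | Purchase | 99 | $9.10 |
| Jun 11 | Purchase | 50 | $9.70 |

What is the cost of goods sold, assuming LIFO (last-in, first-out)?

Jun 5, 302 sold [LIFO — newest first]: 208 @ $13.15 + 94 @ $12.70 = $3,929.00
Jun 8, 81 sold [LIFO — newest first]: 61 @ $11.25 + 20 @ $13.60 = $958.25
Total COGS = $3,929.00 + $958.25 = $4,887.25
Ending inventory: 98 @ $12.70 + 374 @ $13.60 + 99 @ $9.10 + 50 @ $9.70 = $7,716.90
Check: goods available $12,604.15 = COGS $4,887.25 + ending $7,716.90

COGS = $4,887.25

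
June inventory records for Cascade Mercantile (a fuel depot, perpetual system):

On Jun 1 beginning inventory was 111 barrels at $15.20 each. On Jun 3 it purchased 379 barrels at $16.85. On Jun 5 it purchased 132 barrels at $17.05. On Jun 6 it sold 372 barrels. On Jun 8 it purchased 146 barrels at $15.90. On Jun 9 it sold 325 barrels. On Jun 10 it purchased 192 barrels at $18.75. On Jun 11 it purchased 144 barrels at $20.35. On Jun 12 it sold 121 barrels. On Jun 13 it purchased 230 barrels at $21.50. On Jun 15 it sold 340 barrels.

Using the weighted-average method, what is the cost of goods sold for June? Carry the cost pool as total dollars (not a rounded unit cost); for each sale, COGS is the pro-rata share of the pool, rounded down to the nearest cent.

COGS = $20,590.79

After Jun 1: 111 on hand, pool $1,687.20 (≈ $15.2000 each)
After Jun 3: 490 on hand, pool $8,073.35 (≈ $16.4762 each)
After Jun 5: 622 on hand, pool $10,323.95 (≈ $16.5980 each)
Jun 6, sell 372: 372/622 × $10,323.95 → $6,174.45
After Jun 8: 396 on hand, pool $6,470.90 (≈ $16.3407 each)
Jun 9, sell 325: 325/396 × $6,470.90 → $5,310.71
After Jun 10: 263 on hand, pool $4,760.19 (≈ $18.0996 each)
After Jun 11: 407 on hand, pool $7,690.59 (≈ $18.8958 each)
Jun 12, sell 121: 121/407 × $7,690.59 → $2,286.39
After Jun 13: 516 on hand, pool $10,349.20 (≈ $20.0566 each)
Jun 15, sell 340: 340/516 × $10,349.20 → $6,819.24
Total COGS = $6,174.45 + $5,310.71 + $2,286.39 + $6,819.24 = $20,590.79
Ending inventory (cost pool remaining) = $3,529.96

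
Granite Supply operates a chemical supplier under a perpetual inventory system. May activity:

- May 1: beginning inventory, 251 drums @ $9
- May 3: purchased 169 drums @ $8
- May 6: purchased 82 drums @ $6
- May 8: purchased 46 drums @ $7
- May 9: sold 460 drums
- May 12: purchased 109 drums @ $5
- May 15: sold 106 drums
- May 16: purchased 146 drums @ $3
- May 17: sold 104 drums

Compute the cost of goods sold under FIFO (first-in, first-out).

May 9, 460 sold [FIFO — oldest first]: 251 @ $9 + 169 @ $8 + 40 @ $6 = $3,851
May 15, 106 sold [FIFO — oldest first]: 42 @ $6 + 46 @ $7 + 18 @ $5 = $664
May 17, 104 sold [FIFO — oldest first]: 91 @ $5 + 13 @ $3 = $494
Total COGS = $3,851 + $664 + $494 = $5,009
Ending inventory: 133 @ $3 = $399
Check: goods available $5,408 = COGS $5,009 + ending $399

COGS = $5,009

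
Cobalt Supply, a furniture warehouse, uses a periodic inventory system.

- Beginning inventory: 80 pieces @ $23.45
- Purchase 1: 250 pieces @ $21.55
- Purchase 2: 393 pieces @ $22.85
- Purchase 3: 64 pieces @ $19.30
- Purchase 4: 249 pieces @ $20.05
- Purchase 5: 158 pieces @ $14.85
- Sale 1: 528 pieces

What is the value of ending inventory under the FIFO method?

Sale 1 (528) [FIFO — oldest first]: 80 @ $23.45 + 250 @ $21.55 + 198 @ $22.85 = $11,787.80
Ending inventory: 195 @ $22.85 + 64 @ $19.30 + 249 @ $20.05 + 158 @ $14.85 = $13,029.70
Check: goods available $24,817.50 = COGS $11,787.80 + ending $13,029.70

Ending inventory = $13,029.70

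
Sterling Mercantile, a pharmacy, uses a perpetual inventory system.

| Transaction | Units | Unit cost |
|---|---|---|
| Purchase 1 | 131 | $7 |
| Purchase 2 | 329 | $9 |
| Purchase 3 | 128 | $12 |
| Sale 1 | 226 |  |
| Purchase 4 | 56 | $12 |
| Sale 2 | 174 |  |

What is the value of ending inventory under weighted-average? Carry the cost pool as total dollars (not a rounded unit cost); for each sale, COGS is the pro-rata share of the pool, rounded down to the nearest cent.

After Purchase 1: 131 on hand, pool $917.00 (≈ $7.0000 each)
After Purchase 2: 460 on hand, pool $3,878.00 (≈ $8.4304 each)
After Purchase 3: 588 on hand, pool $5,414.00 (≈ $9.2075 each)
Sale 1, sell 226: 226/588 × $5,414.00 → $2,080.89
After Purchase 4: 418 on hand, pool $4,005.11 (≈ $9.5816 each)
Sale 2, sell 174: 174/418 × $4,005.11 → $1,667.19
Total COGS = $2,080.89 + $1,667.19 = $3,748.08
Ending inventory (cost pool remaining) = $2,337.92

Ending inventory = $2,337.92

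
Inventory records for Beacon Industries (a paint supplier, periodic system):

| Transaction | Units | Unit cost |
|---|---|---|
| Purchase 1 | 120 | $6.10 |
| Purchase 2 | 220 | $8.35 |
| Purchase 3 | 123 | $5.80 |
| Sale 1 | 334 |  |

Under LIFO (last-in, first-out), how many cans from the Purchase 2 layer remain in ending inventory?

9

Sale 1 (334) [LIFO — newest first]: 123 @ $5.80 + 211 @ $8.35 = $2,475.25
Ending inventory: 120 @ $6.10 + 9 @ $8.35 = $807.15
Check: goods available $3,282.40 = COGS $2,475.25 + ending $807.15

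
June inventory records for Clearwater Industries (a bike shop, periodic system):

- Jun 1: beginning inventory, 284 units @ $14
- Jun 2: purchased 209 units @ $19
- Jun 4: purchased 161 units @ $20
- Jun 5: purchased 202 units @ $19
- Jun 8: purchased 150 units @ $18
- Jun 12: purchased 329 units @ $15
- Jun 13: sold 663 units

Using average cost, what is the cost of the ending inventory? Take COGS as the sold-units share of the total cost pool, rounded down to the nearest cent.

Ending inventory = $11,396.32

Jun 13, sell 663: 663/1335 × $22,640.00 → $11,243.68
Ending inventory (cost pool remaining) = $11,396.32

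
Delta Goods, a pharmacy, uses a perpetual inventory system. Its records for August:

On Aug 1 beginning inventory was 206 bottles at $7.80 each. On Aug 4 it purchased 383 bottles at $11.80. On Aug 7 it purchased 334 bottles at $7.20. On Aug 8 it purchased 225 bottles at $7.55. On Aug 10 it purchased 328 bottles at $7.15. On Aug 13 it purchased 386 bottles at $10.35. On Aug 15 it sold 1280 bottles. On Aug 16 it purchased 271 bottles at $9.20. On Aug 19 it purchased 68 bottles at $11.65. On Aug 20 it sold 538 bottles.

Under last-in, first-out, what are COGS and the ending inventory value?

COGS = $16,160.05; ending inventory = $3,695.40

Aug 15, 1280 sold [LIFO — newest first]: 386 @ $10.35 + 328 @ $7.15 + 225 @ $7.55 + 334 @ $7.20 + 7 @ $11.80 = $10,526.45
Aug 20, 538 sold [LIFO — newest first]: 68 @ $11.65 + 271 @ $9.20 + 199 @ $11.80 = $5,633.60
Total COGS = $10,526.45 + $5,633.60 = $16,160.05
Ending inventory: 206 @ $7.80 + 177 @ $11.80 = $3,695.40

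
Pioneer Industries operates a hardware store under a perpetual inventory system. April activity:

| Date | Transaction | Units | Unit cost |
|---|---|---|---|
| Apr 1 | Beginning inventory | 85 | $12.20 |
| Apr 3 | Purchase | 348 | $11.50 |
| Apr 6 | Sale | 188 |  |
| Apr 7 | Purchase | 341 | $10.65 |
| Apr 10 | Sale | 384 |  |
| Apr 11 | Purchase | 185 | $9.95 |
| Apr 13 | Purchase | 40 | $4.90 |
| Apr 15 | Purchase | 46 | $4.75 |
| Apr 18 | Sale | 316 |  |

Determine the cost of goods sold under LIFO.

COGS = $9,060.90

Apr 6, 188 sold [LIFO — newest first]: 188 @ $11.50 = $2,162.00
Apr 10, 384 sold [LIFO — newest first]: 341 @ $10.65 + 43 @ $11.50 = $4,126.15
Apr 18, 316 sold [LIFO — newest first]: 46 @ $4.75 + 40 @ $4.90 + 185 @ $9.95 + 45 @ $11.50 = $2,772.75
Total COGS = $2,162.00 + $4,126.15 + $2,772.75 = $9,060.90
Ending inventory: 85 @ $12.20 + 72 @ $11.50 = $1,865.00
Check: goods available $10,925.90 = COGS $9,060.90 + ending $1,865.00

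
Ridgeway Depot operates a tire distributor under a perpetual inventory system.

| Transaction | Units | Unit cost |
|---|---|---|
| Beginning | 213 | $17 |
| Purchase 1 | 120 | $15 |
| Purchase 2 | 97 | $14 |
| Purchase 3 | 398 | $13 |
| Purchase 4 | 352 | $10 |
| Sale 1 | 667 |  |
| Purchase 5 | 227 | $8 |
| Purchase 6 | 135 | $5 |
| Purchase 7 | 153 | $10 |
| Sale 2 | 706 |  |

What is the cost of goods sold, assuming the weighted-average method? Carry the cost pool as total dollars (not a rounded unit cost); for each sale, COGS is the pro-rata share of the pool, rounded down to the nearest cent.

COGS = $16,127.46

After Beginning: 213 on hand, pool $3,621.00 (≈ $17.0000 each)
After Purchase 1: 333 on hand, pool $5,421.00 (≈ $16.2793 each)
After Purchase 2: 430 on hand, pool $6,779.00 (≈ $15.7651 each)
After Purchase 3: 828 on hand, pool $11,953.00 (≈ $14.4360 each)
After Purchase 4: 1180 on hand, pool $15,473.00 (≈ $13.1127 each)
Sale 1, sell 667: 667/1180 × $15,473.00 → $8,746.17
After Purchase 5: 740 on hand, pool $8,542.83 (≈ $11.5444 each)
After Purchase 6: 875 on hand, pool $9,217.83 (≈ $10.5347 each)
After Purchase 7: 1028 on hand, pool $10,747.83 (≈ $10.4551 each)
Sale 2, sell 706: 706/1028 × $10,747.83 → $7,381.29
Total COGS = $8,746.17 + $7,381.29 = $16,127.46
Ending inventory (cost pool remaining) = $3,366.54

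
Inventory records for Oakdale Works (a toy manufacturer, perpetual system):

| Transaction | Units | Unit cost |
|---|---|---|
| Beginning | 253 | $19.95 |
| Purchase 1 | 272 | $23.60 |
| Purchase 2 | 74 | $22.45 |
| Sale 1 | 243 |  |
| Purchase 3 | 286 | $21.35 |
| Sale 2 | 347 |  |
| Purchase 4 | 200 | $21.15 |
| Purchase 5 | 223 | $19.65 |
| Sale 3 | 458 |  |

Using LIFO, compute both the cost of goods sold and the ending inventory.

Sale 1 (243) [LIFO — newest first]: 74 @ $22.45 + 169 @ $23.60 = $5,649.70
Sale 2 (347) [LIFO — newest first]: 286 @ $21.35 + 61 @ $23.60 = $7,545.70
Sale 3 (458) [LIFO — newest first]: 223 @ $19.65 + 200 @ $21.15 + 35 @ $23.60 = $9,437.95
Total COGS = $5,649.70 + $7,545.70 + $9,437.95 = $22,633.35
Ending inventory: 253 @ $19.95 + 7 @ $23.60 = $5,212.55

COGS = $22,633.35; ending inventory = $5,212.55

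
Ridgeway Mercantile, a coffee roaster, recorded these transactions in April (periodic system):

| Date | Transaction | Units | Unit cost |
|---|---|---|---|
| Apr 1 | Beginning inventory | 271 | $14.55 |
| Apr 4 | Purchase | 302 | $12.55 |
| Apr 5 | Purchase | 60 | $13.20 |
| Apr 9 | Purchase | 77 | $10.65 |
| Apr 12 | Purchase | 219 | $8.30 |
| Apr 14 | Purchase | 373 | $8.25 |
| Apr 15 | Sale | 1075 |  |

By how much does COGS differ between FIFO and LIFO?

$1,430.10

FIFO COGS: 271 @ $14.55 + 302 @ $12.55 + 60 @ $13.20 + 77 @ $10.65 + 219 @ $8.30 + 146 @ $8.25 = $12,367.40
LIFO COGS: 373 @ $8.25 + 219 @ $8.30 + 77 @ $10.65 + 60 @ $13.20 + 302 @ $12.55 + 44 @ $14.55 = $10,937.30
Difference = |$12,367.40 − $10,937.30| = $1,430.10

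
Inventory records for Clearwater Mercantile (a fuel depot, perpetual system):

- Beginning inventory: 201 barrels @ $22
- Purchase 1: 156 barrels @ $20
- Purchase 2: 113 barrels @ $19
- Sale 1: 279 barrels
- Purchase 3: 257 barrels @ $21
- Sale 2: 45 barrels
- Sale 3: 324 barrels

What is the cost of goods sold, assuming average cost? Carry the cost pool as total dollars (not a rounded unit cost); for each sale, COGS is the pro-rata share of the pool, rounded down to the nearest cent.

COGS = $13,439.96

After Beginning: 201 on hand, pool $4,422.00 (≈ $22.0000 each)
After Purchase 1: 357 on hand, pool $7,542.00 (≈ $21.1261 each)
After Purchase 2: 470 on hand, pool $9,689.00 (≈ $20.6149 each)
Sale 1, sell 279: 279/470 × $9,689.00 → $5,751.55
After Purchase 3: 448 on hand, pool $9,334.45 (≈ $20.8358 each)
Sale 2, sell 45: 45/448 × $9,334.45 → $937.61
Sale 3, sell 324: 324/403 × $8,396.84 → $6,750.80
Total COGS = $5,751.55 + $937.61 + $6,750.80 = $13,439.96
Ending inventory (cost pool remaining) = $1,646.04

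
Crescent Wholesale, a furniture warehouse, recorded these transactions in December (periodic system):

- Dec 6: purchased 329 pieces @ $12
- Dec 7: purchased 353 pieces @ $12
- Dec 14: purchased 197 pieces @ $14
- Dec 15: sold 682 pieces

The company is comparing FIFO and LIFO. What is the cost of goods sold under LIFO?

FIFO COGS: 329 @ $12 + 353 @ $12 = $8,184
LIFO COGS: 197 @ $14 + 353 @ $12 + 132 @ $12 = $8,578

COGS = $8,578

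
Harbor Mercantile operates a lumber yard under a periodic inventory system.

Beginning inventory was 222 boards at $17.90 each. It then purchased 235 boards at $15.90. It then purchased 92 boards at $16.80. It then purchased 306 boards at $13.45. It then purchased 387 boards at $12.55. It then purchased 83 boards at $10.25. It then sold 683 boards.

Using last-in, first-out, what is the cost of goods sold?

Sale 1 (683) [LIFO — newest first]: 83 @ $10.25 + 387 @ $12.55 + 213 @ $13.45 = $8,572.45
Ending inventory: 222 @ $17.90 + 235 @ $15.90 + 92 @ $16.80 + 93 @ $13.45 = $10,506.75

COGS = $8,572.45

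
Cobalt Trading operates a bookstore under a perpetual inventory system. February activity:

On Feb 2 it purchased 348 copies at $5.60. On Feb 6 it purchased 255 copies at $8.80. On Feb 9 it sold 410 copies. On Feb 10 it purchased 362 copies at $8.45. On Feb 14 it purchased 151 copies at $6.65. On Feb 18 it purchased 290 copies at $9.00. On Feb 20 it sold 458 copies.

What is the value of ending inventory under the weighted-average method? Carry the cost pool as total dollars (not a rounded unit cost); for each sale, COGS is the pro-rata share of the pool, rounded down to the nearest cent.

Ending inventory = $4,329.41

After Feb 2: 348 on hand, pool $1,948.80 (≈ $5.6000 each)
After Feb 6: 603 on hand, pool $4,192.80 (≈ $6.9532 each)
Feb 9, sell 410: 410/603 × $4,192.80 → $2,850.82
After Feb 10: 555 on hand, pool $4,400.88 (≈ $7.9295 each)
After Feb 14: 706 on hand, pool $5,405.03 (≈ $7.6558 each)
After Feb 18: 996 on hand, pool $8,015.03 (≈ $8.0472 each)
Feb 20, sell 458: 458/996 × $8,015.03 → $3,685.62
Total COGS = $2,850.82 + $3,685.62 = $6,536.44
Ending inventory (cost pool remaining) = $4,329.41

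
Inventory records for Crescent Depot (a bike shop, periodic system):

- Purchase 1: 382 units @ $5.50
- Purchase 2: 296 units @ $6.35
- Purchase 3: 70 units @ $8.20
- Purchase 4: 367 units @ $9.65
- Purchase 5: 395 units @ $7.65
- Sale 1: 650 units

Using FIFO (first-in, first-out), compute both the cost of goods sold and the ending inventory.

COGS = $3,802.80; ending inventory = $7,315.10

Sale 1 (650) [FIFO — oldest first]: 382 @ $5.50 + 268 @ $6.35 = $3,802.80
Ending inventory: 28 @ $6.35 + 70 @ $8.20 + 367 @ $9.65 + 395 @ $7.65 = $7,315.10
Check: goods available $11,117.90 = COGS $3,802.80 + ending $7,315.10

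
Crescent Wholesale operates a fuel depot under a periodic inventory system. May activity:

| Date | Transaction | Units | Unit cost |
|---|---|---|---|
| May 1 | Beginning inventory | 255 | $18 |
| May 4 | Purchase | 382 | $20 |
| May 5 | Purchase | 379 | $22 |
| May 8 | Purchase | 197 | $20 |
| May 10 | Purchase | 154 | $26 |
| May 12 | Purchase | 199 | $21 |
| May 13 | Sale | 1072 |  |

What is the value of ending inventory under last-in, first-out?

May 13, 1072 sold [LIFO — newest first]: 199 @ $21 + 154 @ $26 + 197 @ $20 + 379 @ $22 + 143 @ $20 = $23,321
Ending inventory: 255 @ $18 + 239 @ $20 = $9,370

Ending inventory = $9,370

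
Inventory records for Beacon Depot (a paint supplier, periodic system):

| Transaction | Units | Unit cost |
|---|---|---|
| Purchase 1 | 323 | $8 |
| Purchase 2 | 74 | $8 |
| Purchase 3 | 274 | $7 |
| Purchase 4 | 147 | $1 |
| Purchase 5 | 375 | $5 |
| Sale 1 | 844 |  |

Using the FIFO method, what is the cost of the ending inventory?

Sale 1 (844) [FIFO — oldest first]: 323 @ $8 + 74 @ $8 + 274 @ $7 + 147 @ $1 + 26 @ $5 = $5,371
Ending inventory: 349 @ $5 = $1,745
Check: goods available $7,116 = COGS $5,371 + ending $1,745

Ending inventory = $1,745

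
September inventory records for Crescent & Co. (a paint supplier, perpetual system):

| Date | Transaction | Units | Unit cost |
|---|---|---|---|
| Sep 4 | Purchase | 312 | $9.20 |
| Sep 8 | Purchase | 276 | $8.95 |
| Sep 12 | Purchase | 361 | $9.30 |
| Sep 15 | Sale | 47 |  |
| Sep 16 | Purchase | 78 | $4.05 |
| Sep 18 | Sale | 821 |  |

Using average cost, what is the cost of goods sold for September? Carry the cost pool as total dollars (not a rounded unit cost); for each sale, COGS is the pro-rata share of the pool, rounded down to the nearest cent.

COGS = $7,621.24

After Sep 4: 312 on hand, pool $2,870.40 (≈ $9.2000 each)
After Sep 8: 588 on hand, pool $5,340.60 (≈ $9.0827 each)
After Sep 12: 949 on hand, pool $8,697.90 (≈ $9.1653 each)
Sep 15, sell 47: 47/949 × $8,697.90 → $430.77
After Sep 16: 980 on hand, pool $8,583.03 (≈ $8.7582 each)
Sep 18, sell 821: 821/980 × $8,583.03 → $7,190.47
Total COGS = $430.77 + $7,190.47 = $7,621.24
Ending inventory (cost pool remaining) = $1,392.56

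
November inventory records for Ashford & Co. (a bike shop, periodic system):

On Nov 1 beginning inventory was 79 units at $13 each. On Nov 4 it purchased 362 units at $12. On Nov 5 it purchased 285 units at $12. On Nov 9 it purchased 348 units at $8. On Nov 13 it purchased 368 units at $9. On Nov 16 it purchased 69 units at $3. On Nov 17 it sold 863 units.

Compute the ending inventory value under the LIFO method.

Nov 17, 863 sold [LIFO — newest first]: 69 @ $3 + 368 @ $9 + 348 @ $8 + 78 @ $12 = $7,239
Ending inventory: 79 @ $13 + 362 @ $12 + 207 @ $12 = $7,855
Check: goods available $15,094 = COGS $7,239 + ending $7,855

Ending inventory = $7,855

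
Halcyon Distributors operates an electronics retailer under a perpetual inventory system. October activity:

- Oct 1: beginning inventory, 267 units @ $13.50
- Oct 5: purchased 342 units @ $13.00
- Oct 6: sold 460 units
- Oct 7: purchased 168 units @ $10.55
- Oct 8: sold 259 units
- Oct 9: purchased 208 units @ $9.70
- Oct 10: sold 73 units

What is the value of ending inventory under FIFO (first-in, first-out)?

Ending inventory = $1,872.10

Oct 6, 460 sold [FIFO — oldest first]: 267 @ $13.50 + 193 @ $13.00 = $6,113.50
Oct 8, 259 sold [FIFO — oldest first]: 149 @ $13.00 + 110 @ $10.55 = $3,097.50
Oct 10, 73 sold [FIFO — oldest first]: 58 @ $10.55 + 15 @ $9.70 = $757.40
Total COGS = $6,113.50 + $3,097.50 + $757.40 = $9,968.40
Ending inventory: 193 @ $9.70 = $1,872.10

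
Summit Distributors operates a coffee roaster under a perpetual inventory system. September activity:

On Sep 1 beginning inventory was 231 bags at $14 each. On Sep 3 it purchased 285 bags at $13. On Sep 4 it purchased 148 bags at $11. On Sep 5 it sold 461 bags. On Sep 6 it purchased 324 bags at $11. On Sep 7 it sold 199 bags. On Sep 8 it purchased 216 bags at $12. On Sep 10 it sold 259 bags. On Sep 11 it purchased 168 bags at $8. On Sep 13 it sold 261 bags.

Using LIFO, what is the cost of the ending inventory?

Ending inventory = $2,688

Sep 5, 461 sold [LIFO — newest first]: 148 @ $11 + 285 @ $13 + 28 @ $14 = $5,725
Sep 7, 199 sold [LIFO — newest first]: 199 @ $11 = $2,189
Sep 10, 259 sold [LIFO — newest first]: 216 @ $12 + 43 @ $11 = $3,065
Sep 13, 261 sold [LIFO — newest first]: 168 @ $8 + 82 @ $11 + 11 @ $14 = $2,400
Total COGS = $5,725 + $2,189 + $3,065 + $2,400 = $13,379
Ending inventory: 192 @ $14 = $2,688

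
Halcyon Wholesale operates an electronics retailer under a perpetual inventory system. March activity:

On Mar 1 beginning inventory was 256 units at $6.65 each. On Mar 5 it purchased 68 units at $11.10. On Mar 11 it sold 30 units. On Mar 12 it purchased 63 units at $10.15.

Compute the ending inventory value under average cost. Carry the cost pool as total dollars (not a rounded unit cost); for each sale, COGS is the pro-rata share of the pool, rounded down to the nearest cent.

After Mar 1: 256 on hand, pool $1,702.40 (≈ $6.6500 each)
After Mar 5: 324 on hand, pool $2,457.20 (≈ $7.5840 each)
Mar 11, sell 30: 30/324 × $2,457.20 → $227.51
After Mar 12: 357 on hand, pool $2,869.14 (≈ $8.0368 each)
Ending inventory (cost pool remaining) = $2,869.14

Ending inventory = $2,869.14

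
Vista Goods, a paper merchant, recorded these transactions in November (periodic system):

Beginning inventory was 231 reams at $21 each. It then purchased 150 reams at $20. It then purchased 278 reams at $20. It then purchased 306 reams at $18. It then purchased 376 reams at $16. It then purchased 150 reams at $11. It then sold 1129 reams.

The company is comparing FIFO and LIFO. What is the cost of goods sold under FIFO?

FIFO COGS: 231 @ $21 + 150 @ $20 + 278 @ $20 + 306 @ $18 + 164 @ $16 = $21,543
LIFO COGS: 150 @ $11 + 376 @ $16 + 306 @ $18 + 278 @ $20 + 19 @ $20 = $19,114

COGS = $21,543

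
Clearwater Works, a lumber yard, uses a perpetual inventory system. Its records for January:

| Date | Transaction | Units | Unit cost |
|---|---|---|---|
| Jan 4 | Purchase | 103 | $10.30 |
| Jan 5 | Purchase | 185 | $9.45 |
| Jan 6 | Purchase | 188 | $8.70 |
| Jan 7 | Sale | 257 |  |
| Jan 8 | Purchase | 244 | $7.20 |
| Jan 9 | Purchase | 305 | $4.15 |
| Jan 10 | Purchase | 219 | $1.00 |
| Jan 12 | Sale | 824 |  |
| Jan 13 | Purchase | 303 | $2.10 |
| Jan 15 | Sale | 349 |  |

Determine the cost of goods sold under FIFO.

COGS = $8,076.90

Jan 7, 257 sold [FIFO — oldest first]: 103 @ $10.30 + 154 @ $9.45 = $2,516.20
Jan 12, 824 sold [FIFO — oldest first]: 31 @ $9.45 + 188 @ $8.70 + 244 @ $7.20 + 305 @ $4.15 + 56 @ $1.00 = $5,007.10
Jan 15, 349 sold [FIFO — oldest first]: 163 @ $1.00 + 186 @ $2.10 = $553.60
Total COGS = $2,516.20 + $5,007.10 + $553.60 = $8,076.90
Ending inventory: 117 @ $2.10 = $245.70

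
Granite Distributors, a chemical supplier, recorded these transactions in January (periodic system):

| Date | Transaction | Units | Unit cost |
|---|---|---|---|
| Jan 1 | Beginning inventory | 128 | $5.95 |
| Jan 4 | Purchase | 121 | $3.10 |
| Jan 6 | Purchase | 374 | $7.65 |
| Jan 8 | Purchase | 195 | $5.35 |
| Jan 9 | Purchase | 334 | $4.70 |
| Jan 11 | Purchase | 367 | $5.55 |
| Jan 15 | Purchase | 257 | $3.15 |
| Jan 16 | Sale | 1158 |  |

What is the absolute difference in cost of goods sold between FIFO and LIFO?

$1,146.45

FIFO COGS: 128 @ $5.95 + 121 @ $3.10 + 374 @ $7.65 + 195 @ $5.35 + 334 @ $4.70 + 6 @ $5.55 = $6,644.15
LIFO COGS: 257 @ $3.15 + 367 @ $5.55 + 334 @ $4.70 + 195 @ $5.35 + 5 @ $7.65 = $5,497.70
Difference = |$6,644.15 − $5,497.70| = $1,146.45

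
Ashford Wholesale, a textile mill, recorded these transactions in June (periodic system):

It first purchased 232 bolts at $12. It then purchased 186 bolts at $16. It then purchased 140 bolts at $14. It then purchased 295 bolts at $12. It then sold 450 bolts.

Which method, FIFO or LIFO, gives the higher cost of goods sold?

FIFO COGS: 232 @ $12 + 186 @ $16 + 32 @ $14 = $6,208
LIFO COGS: 295 @ $12 + 140 @ $14 + 15 @ $16 = $5,740

FIFO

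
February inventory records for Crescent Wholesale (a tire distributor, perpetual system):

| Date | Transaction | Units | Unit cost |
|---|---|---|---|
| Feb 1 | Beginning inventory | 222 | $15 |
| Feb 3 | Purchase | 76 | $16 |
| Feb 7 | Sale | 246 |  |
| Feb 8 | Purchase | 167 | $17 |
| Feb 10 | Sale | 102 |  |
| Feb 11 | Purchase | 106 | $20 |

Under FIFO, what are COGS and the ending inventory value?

COGS = $5,396; ending inventory = $4,109

Feb 7, 246 sold [FIFO — oldest first]: 222 @ $15 + 24 @ $16 = $3,714
Feb 10, 102 sold [FIFO — oldest first]: 52 @ $16 + 50 @ $17 = $1,682
Total COGS = $3,714 + $1,682 = $5,396
Ending inventory: 117 @ $17 + 106 @ $20 = $4,109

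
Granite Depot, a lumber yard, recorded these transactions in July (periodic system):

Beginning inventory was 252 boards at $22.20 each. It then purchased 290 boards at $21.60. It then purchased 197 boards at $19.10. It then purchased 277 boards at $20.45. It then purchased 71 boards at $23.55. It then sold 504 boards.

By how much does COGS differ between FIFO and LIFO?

FIFO COGS: 252 @ $22.20 + 252 @ $21.60 = $11,037.60
LIFO COGS: 71 @ $23.55 + 277 @ $20.45 + 156 @ $19.10 = $10,316.30
Difference = |$11,037.60 − $10,316.30| = $721.30

$721.30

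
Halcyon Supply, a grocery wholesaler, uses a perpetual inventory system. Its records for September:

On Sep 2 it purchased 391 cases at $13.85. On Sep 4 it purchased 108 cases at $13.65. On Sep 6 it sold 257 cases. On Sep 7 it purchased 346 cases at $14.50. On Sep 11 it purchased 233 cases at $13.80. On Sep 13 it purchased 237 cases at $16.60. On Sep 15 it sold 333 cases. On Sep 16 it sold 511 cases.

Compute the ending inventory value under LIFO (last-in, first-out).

Sep 6, 257 sold [LIFO — newest first]: 108 @ $13.65 + 149 @ $13.85 = $3,537.85
Sep 15, 333 sold [LIFO — newest first]: 237 @ $16.60 + 96 @ $13.80 = $5,259.00
Sep 16, 511 sold [LIFO — newest first]: 137 @ $13.80 + 346 @ $14.50 + 28 @ $13.85 = $7,295.40
Total COGS = $3,537.85 + $5,259.00 + $7,295.40 = $16,092.25
Ending inventory: 214 @ $13.85 = $2,963.90

Ending inventory = $2,963.90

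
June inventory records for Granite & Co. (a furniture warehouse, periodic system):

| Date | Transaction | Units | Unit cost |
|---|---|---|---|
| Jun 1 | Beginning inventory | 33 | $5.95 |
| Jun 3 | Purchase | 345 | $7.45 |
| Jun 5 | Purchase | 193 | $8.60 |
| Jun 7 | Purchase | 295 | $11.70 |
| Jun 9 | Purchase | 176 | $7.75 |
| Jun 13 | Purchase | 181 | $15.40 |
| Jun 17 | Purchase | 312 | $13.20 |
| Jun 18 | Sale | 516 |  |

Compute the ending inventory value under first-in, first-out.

Jun 18, 516 sold [FIFO — oldest first]: 33 @ $5.95 + 345 @ $7.45 + 138 @ $8.60 = $3,953.40
Ending inventory: 55 @ $8.60 + 295 @ $11.70 + 176 @ $7.75 + 181 @ $15.40 + 312 @ $13.20 = $12,194.30

Ending inventory = $12,194.30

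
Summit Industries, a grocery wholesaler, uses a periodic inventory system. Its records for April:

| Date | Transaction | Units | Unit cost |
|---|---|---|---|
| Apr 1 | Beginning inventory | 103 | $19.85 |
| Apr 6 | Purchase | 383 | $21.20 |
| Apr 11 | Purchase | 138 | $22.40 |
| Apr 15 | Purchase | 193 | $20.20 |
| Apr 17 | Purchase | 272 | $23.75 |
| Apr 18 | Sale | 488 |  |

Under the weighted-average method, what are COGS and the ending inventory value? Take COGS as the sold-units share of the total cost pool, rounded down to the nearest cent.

COGS = $10,581.82; ending inventory = $13,032.13

Apr 18, sell 488: 488/1089 × $23,613.95 → $10,581.82
Ending inventory (cost pool remaining) = $13,032.13
Check: goods available $23,613.95 = COGS $10,581.82 + ending $13,032.13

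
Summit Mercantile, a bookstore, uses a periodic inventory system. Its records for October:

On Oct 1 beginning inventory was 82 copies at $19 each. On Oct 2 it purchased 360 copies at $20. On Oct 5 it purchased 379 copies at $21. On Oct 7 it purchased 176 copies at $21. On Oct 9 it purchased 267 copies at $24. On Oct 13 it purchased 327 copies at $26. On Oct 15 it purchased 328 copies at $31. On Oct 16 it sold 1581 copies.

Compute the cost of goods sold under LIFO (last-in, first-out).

COGS = $38,813

Oct 16, 1581 sold [LIFO — newest first]: 328 @ $31 + 327 @ $26 + 267 @ $24 + 176 @ $21 + 379 @ $21 + 104 @ $20 = $38,813
Ending inventory: 82 @ $19 + 256 @ $20 = $6,678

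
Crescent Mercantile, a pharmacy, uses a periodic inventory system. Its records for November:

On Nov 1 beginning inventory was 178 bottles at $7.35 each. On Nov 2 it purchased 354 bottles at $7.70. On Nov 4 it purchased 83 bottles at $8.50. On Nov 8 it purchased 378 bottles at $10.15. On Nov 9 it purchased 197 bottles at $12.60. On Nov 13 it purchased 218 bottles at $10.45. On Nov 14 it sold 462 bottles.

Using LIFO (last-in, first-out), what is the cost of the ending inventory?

Ending inventory = $8,099.25

Nov 14, 462 sold [LIFO — newest first]: 218 @ $10.45 + 197 @ $12.60 + 47 @ $10.15 = $5,237.35
Ending inventory: 178 @ $7.35 + 354 @ $7.70 + 83 @ $8.50 + 331 @ $10.15 = $8,099.25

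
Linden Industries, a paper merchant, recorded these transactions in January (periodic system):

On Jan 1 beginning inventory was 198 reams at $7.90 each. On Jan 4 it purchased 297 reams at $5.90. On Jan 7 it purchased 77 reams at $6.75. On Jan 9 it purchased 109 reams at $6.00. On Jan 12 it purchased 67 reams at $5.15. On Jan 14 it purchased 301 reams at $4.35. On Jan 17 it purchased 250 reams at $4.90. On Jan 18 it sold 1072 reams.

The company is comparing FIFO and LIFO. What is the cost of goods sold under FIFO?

COGS = $6,257.35

FIFO COGS: 198 @ $7.90 + 297 @ $5.90 + 77 @ $6.75 + 109 @ $6.00 + 67 @ $5.15 + 301 @ $4.35 + 23 @ $4.90 = $6,257.35
LIFO COGS: 250 @ $4.90 + 301 @ $4.35 + 67 @ $5.15 + 109 @ $6.00 + 77 @ $6.75 + 268 @ $5.90 = $5,634.35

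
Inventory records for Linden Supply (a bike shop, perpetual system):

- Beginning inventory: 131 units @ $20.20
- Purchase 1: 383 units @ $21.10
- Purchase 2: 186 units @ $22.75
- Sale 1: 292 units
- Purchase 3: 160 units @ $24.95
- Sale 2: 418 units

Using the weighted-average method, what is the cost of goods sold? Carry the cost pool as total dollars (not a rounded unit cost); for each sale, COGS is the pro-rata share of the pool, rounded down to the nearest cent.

After Beginning: 131 on hand, pool $2,646.20 (≈ $20.2000 each)
After Purchase 1: 514 on hand, pool $10,727.50 (≈ $20.8706 each)
After Purchase 2: 700 on hand, pool $14,959.00 (≈ $21.3700 each)
Sale 1, sell 292: 292/700 × $14,959.00 → $6,240.04
After Purchase 3: 568 on hand, pool $12,710.96 (≈ $22.3785 each)
Sale 2, sell 418: 418/568 × $12,710.96 → $9,354.19
Total COGS = $6,240.04 + $9,354.19 = $15,594.23
Ending inventory (cost pool remaining) = $3,356.77

COGS = $15,594.23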